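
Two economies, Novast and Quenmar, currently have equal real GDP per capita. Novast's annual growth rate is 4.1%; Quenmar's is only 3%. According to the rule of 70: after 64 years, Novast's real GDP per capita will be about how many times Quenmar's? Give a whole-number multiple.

about 2 times

Novast pulls ahead at 1.1 pp per year, so the ratio doubles every 70/1.1 ≈ 63.64 years.
In 64 years that's 1.01 doublings: 2^1.01 ≈ 2.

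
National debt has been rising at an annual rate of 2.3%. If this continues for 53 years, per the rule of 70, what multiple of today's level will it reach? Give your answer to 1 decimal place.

around 3.3 times

Doubles every ≈ 30.43 years (70/2.3).
53 years is 1.74 doublings; 2^1.74 ≈ 3.3×.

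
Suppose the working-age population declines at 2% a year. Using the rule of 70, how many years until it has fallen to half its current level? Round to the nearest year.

Halving time ≈ 70 / 2 = 35.00 → 35 years.

≈ 35 years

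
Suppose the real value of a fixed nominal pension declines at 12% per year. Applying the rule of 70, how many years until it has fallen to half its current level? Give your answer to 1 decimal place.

around 5.8 years

Halving time ≈ 70 / 12 = 5.83 → 5.8 years.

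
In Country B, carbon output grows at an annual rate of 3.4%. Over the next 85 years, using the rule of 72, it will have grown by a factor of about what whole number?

around 16 times

72/3.4 ≈ 21.18 years per doubling.
85 years fits 4 doublings: 2^4 = 16.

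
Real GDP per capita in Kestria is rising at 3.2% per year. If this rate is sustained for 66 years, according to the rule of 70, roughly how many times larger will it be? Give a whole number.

around 8 times

At 3.2% one doubling takes ≈ 21.88 years; 66 years is 3 of them, so ×8.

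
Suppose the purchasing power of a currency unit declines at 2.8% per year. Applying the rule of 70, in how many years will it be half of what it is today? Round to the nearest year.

Falling at 2.8%, it halves about every 70/2.8 = 25.00 years.

approximately 25 years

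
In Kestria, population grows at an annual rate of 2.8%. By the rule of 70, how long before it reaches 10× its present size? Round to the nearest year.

approximately 83 years

One doubling takes 70/2.8 = 25.00 years.
Reaching 10× takes log₂(10) ≈ 3.32 doublings.
3.32 × 25.00 ≈ 83 years.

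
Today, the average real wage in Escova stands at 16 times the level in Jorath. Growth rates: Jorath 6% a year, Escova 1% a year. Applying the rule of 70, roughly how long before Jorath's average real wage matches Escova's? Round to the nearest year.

roughly 56 years

The growth-rate gap is 6% − 1% = 5 percentage points.
So the ratio between them halves every 70/5 ≈ 14.00 years.
A 16 times gap closes after 4 halvings: 4 × 14.00 ≈ 56 years.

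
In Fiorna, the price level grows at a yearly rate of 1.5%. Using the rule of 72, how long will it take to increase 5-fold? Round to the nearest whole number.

One doubling takes 72/1.5 = 48.00 years.
Reaching 5× takes log₂(5) ≈ 2.32 doublings.
2.32 × 48.00 ≈ 111 years.

≈ 111 years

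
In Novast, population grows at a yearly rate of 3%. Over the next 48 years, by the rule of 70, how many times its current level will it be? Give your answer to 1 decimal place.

Doubling time ≈ 70/3 = 23.33 years.
48 years / 23.33 ≈ 2.06 doublings → factor 2^2.06 ≈ 4.2.

around 4.2 times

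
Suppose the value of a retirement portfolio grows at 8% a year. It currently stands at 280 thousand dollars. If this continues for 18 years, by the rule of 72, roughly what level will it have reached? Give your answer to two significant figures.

≈ 1100 thousand dollars

It doubles every 72/8 ≈ 9.00 years, so 18 years is 2.00 doublings.
2^2.00 ≈ 4.00; 280 × 4.00 ≈ 1100 thousand dollars.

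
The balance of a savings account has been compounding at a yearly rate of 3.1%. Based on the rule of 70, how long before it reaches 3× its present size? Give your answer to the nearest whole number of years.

At 3.1% it doubles every 70/3.1 ≈ 22.58 years.
Reaching 3× takes log₂(3) ≈ 1.58 doublings.
1.58 × 22.58 ≈ 36 years.

≈ 36 years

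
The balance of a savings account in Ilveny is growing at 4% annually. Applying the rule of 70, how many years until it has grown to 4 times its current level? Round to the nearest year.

approximately 35 years

At 4% it doubles every 70/4 ≈ 17.50 years.
Getting to 4× needs 2 doublings: 2 × 17.50 ≈ 35 years.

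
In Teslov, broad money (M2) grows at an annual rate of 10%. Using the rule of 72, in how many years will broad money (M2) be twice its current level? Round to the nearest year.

7 years

At 10%, doubling takes about 72/10 = 7.20 years.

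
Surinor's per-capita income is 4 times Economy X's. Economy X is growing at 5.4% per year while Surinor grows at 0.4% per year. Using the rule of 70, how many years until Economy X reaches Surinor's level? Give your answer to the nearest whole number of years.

The growth-rate gap is 5.4% − 0.4% = 5 percentage points.
So the ratio between them halves every 70/5 ≈ 14.00 years.
A 4 times gap closes after 2 halvings: 2 × 14.00 ≈ 28 years.

28 years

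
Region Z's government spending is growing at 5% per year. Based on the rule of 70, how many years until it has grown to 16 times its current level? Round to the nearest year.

Doubling time ≈ 70/5 = 14.00 years.
Getting to 16× needs 4 doublings: 4 × 14.00 ≈ 56 years.

approximately 56 years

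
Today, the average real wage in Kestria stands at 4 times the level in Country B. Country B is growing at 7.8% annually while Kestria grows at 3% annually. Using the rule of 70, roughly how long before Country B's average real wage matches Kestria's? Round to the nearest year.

Country B gains on Kestria at 7.8% − 3% = 4.8 points a year.
At that relative rate the gap halves every 70/4.8 ≈ 14.58 years.
A 4 times gap closes after 2 halvings: 2 × 14.58 ≈ 29 years.

about 29 years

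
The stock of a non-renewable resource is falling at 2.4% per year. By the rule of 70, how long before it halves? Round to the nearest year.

about 29 years

Halving time ≈ 70 / 2.4 = 29.17 → 29 years.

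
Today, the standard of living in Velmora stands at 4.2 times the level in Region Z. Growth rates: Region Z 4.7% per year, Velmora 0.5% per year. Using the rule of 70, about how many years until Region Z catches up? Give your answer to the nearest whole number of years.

approximately 35 years

Region Z gains on Velmora at 4.7% − 0.5% = 4.2 points a year.
At that relative rate the gap halves every 70/4.2 ≈ 16.67 years.
A 4.2 times gap takes log₂(4.2) ≈ 2.07 halvings to close: 2.07 × 16.67 ≈ 35 years.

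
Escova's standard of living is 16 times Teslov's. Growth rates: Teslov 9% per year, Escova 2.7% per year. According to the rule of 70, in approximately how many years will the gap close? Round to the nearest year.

What matters is the difference: 6.3 pp.
Rule of 70 on the gap: the ratio halves every 70/6.3 ≈ 11.11 years.
A 16 times gap closes after 4 halvings: 4 × 11.11 ≈ 44 years.

≈ 44 years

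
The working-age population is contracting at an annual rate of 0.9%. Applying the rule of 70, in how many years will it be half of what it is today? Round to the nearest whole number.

The rule works in reverse for decay: 70/0.9 ≈ 77.78 years to halve.

about 78 years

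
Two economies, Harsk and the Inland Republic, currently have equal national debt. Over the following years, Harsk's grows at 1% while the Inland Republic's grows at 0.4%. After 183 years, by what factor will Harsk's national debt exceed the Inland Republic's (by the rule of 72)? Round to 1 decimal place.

approximately 2.9 times

Rate gap = 1% − 0.4% = 0.6 points.
The ratio doubles every 72/0.6 ≈ 120.00 years.
183/120.00 ≈ 1.53 doublings → ratio ≈ 2^1.53 ≈ 2.9.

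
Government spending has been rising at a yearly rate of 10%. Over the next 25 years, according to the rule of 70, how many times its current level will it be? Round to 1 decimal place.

Doubles every ≈ 7.00 years (70/10).
25 years is 3.57 doublings; 2^3.57 ≈ 11.9×.

≈ 11.9 times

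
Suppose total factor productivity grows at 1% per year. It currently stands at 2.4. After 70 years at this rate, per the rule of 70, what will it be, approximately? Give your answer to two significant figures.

≈ 4.8

Doubling time ≈ 70/1 = 70.00 years.
70 years is 70/70.00 ≈ 1.00 doublings, a factor of 2^1.00 ≈ 2.00.
2.4 × 2.00 ≈ 4.8.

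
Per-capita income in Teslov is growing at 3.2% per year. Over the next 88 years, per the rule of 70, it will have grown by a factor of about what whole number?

At 3.2% one doubling takes ≈ 21.88 years; 88 years is 4 of them, so ×16.

about 16 times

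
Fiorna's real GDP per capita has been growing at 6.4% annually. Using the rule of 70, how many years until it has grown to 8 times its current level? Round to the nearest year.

33 years

At 6.4% it doubles every 70/6.4 ≈ 10.94 years.
Getting to 8× needs 3 doublings: 3 × 10.94 ≈ 33 years.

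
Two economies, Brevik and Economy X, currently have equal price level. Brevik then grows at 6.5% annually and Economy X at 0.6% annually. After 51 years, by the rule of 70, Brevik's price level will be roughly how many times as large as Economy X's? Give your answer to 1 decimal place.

around 19.7 times

Brevik pulls ahead at 5.9 pp per year, so the ratio doubles every 70/5.9 ≈ 11.86 years.
In 51 years that's 4.30 doublings: 2^4.30 ≈ 19.7.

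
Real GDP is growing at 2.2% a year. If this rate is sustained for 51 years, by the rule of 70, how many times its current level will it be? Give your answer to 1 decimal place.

Doubles every ≈ 31.82 years (70/2.2).
51 years is 1.60 doublings; 2^1.60 ≈ 3.0×.

approximately 3.0 times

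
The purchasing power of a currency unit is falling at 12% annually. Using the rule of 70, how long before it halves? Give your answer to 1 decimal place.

roughly 5.8 years

Halving time ≈ 70 / 12 = 5.83 → 5.8 years.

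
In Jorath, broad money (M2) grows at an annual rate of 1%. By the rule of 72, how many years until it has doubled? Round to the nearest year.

roughly 72 years

At 1%, doubling takes about 72/1 = 72.00 years.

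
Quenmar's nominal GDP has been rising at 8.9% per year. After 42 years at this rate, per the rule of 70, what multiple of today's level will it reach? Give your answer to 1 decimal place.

40.5 times

Doubling time ≈ 70/8.9 = 7.87 years.
42 years / 7.87 ≈ 5.34 doublings → factor 2^5.34 ≈ 40.5.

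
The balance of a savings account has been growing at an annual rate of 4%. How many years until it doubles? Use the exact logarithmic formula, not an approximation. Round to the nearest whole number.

18 years

t = ln(2) / ln(1 + 0.04) = 0.6931 / 0.039221 ≈ 17.67.
≈ 18 years.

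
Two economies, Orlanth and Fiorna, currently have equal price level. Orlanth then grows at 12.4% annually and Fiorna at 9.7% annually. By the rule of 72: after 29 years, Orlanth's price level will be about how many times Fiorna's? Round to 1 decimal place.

2.1 times

Only the 2.7-point difference matters.
72/2.7 ≈ 26.67 years per doubling of the ratio; 29 years gives 1.09 doublings, so ≈ 2.1×.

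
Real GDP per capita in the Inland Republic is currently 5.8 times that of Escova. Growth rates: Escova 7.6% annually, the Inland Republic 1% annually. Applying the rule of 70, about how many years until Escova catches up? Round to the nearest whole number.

Escova gains on the Inland Republic at 7.6% − 1% = 6.6 points a year.
At that relative rate the gap halves every 70/6.6 ≈ 10.61 years.
A 5.8 times gap takes log₂(5.8) ≈ 2.54 halvings to close: 2.54 × 10.61 ≈ 27 years.

≈ 27 years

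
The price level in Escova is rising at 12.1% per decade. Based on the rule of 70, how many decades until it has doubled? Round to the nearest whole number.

approximately 6 decades

70/12.1 ≈ 5.79, so it doubles roughly every 6 decades.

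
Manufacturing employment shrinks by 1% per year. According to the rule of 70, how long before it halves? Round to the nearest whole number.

70 years

Falling at 1%, it halves about every 70/1 = 70.00 years.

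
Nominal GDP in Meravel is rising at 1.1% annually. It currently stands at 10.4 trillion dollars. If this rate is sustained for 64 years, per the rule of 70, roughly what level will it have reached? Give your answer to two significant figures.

about 21 trillion dollars

It doubles every 70/1.1 ≈ 63.64 years, so 64 years is 1.01 doublings.
2^1.01 ≈ 2.01; 10.4 × 2.01 ≈ 21 trillion dollars.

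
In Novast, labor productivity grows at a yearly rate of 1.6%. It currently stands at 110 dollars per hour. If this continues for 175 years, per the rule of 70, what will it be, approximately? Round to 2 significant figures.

approximately 1800 dollars per hour

Doubling time ≈ 70/1.6 = 43.75 years.
175 years is 175/43.75 ≈ 4.00 doublings, a factor of 2^4.00 ≈ 16.00.
110 × 16.00 ≈ 1800 dollars per hour.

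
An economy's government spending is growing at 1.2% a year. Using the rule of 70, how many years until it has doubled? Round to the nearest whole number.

At 1.2%, doubling takes about 70/1.2 = 58.33 years.

about 58 years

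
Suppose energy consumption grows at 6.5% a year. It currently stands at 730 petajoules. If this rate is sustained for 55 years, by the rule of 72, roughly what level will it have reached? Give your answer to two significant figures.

Doubling time ≈ 72/6.5 = 11.08 years.
55 years is 55/11.08 ≈ 4.96 doublings, a factor of 2^4.96 ≈ 31.12.
730 × 31.12 ≈ 23000 petajoules.

23000 petajoules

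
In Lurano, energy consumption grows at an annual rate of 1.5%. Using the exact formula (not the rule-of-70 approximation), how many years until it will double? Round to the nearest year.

t = ln(2) / ln(1 + 0.015) = 0.6931 / 0.014889 ≈ 46.55.
≈ 47 years.

47 years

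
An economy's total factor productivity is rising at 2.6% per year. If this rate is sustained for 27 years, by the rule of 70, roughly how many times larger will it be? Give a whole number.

2 times

70/2.6 ≈ 26.92 years per doubling.
27 years fits 1 doubling: 2^1 = 2.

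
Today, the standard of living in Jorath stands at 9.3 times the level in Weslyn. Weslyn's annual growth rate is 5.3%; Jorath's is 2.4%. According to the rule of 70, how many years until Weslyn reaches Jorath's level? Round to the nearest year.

approximately 78 years

Weslyn gains on Jorath at 5.3% − 2.4% = 2.9 points a year.
At that relative rate the gap halves every 70/2.9 ≈ 24.14 years.
A 9.3 times gap takes log₂(9.3) ≈ 3.22 halvings to close: 3.22 × 24.14 ≈ 78 years.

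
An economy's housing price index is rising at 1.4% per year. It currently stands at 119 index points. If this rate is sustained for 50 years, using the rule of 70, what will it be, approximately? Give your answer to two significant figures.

about 240 index points

It doubles every 70/1.4 ≈ 50.00 years, so 50 years is 1.00 doublings.
2^1.00 ≈ 2.00; 119 × 2.00 ≈ 240 index points.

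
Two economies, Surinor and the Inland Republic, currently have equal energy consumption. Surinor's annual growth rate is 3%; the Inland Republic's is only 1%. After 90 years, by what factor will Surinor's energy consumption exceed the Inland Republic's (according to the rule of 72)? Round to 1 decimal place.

5.7 times

Only the 2-point difference matters.
72/2 ≈ 36.00 years per doubling of the ratio; 90 years gives 2.50 doublings, so ≈ 5.7×.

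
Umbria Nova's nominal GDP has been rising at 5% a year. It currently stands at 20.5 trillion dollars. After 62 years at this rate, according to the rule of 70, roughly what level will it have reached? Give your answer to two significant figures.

Doubling time ≈ 70/5 = 14.00 years.
62 years is 62/14.00 ≈ 4.43 doublings, a factor of 2^4.43 ≈ 21.56.
20.5 × 21.56 ≈ 440 trillion dollars.

around 440 trillion dollars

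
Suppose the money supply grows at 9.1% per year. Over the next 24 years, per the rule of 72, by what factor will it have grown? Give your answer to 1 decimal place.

Doubling time ≈ 72/9.1 = 7.91 years.
24 years / 7.91 ≈ 3.03 doublings → factor 2^3.03 ≈ 8.2.

roughly 8.2 times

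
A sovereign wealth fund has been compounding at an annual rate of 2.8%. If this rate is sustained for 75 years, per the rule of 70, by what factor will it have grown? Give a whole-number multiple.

At 2.8% one doubling takes ≈ 25.00 years; 75 years is 3 of them, so ×8.

roughly 8 times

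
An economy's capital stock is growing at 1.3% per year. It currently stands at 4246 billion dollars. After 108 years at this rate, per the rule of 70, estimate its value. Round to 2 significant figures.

17000 billion dollars

Doubling time ≈ 70/1.3 = 53.85 years.
108 years is 108/53.85 ≈ 2.01 doublings, a factor of 2^2.01 ≈ 4.03.
4246 × 4.03 ≈ 17000 billion dollars.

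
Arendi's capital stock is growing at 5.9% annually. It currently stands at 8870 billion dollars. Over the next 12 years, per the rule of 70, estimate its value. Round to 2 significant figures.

about 18000 billion dollars

Doubling time ≈ 70/5.9 = 11.86 years.
12 years is 12/11.86 ≈ 1.01 doublings, a factor of 2^1.01 ≈ 2.01.
8870 × 2.01 ≈ 18000 billion dollars.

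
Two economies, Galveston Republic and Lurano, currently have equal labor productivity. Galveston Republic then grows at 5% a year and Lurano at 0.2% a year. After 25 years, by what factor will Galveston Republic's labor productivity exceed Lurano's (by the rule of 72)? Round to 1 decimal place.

Rate gap = 5% − 0.2% = 4.8 points.
The ratio doubles every 72/4.8 ≈ 15.00 years.
25/15.00 ≈ 1.67 doublings → ratio ≈ 2^1.67 ≈ 3.2.

approximately 3.2 times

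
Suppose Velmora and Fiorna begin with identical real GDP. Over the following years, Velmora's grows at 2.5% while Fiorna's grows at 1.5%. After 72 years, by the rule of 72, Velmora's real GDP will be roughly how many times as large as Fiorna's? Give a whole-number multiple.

around 2 times

Velmora pulls ahead at 1 pp per year, so the ratio doubles every 72/1 ≈ 72.00 years.
In 72 years that's 1.00 doublings: 2^1.00 ≈ 2.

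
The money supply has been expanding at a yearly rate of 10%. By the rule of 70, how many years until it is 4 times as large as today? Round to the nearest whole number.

around 14 years

One doubling takes 70/10 = 7.00 years.
4× is 2 doublings, so 2 × 7.00 ≈ 14 years.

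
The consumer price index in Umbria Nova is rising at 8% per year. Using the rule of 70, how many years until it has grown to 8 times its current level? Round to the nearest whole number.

≈ 26 years

At 8% it doubles every 70/8 ≈ 8.75 years.
8 = 2^3, so 3 doublings → 26 years.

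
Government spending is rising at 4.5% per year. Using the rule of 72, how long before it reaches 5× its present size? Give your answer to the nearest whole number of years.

around 37 years

At 4.5% it doubles every 72/4.5 ≈ 16.00 years.
5× is log₂ 5 ≈ 2.32 doublings, so ≈ 2.32 × 16.00 = 37 years.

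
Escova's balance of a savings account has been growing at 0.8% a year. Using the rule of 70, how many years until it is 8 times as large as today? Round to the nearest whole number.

Doubling time ≈ 70/0.8 = 87.50 years.
8× is 3 doublings, so 3 × 87.50 ≈ 263 years.

around 263 years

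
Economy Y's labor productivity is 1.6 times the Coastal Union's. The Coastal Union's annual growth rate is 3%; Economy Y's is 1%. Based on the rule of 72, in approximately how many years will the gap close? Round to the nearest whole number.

around 24 years

the Coastal Union gains on Economy Y at 3% − 1% = 2 points a year.
At that relative rate the gap halves every 72/2 ≈ 36.00 years.
A 1.6 times gap takes log₂(1.6) ≈ 0.68 halvings to close: 0.68 × 36.00 ≈ 24 years.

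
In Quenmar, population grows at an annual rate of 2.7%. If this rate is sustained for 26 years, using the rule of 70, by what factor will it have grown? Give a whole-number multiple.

At 2.7% one doubling takes ≈ 25.93 years; 26 years is 1 of them, so ×2.

about 2 times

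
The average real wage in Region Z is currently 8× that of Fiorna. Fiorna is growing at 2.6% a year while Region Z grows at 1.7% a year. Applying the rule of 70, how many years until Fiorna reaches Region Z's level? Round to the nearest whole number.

≈ 233 years

The growth-rate gap is 2.6% − 1.7% = 0.9 percentage points.
So the ratio between them halves every 70/0.9 ≈ 77.78 years.
An 8× gap closes after 3 halvings: 3 × 77.78 ≈ 233 years.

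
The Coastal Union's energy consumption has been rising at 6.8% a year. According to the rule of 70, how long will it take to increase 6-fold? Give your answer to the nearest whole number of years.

Doubling time ≈ 70/6.8 = 10.29 years.
6× is log₂ 6 ≈ 2.58 doublings, so ≈ 2.58 × 10.29 = 27 years.

27 years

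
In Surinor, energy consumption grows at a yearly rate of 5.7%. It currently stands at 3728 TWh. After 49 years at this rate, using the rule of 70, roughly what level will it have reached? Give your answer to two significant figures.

roughly 59000 TWh

Doubling time ≈ 70/5.7 = 12.28 years.
49 years is 49/12.28 ≈ 3.99 doublings, a factor of 2^3.99 ≈ 15.89.
3728 × 15.89 ≈ 59000 TWh.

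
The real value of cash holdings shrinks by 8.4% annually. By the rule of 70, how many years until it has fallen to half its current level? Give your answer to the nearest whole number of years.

about 8 years

Falling at 8.4%, it halves about every 70/8.4 = 8.33 years.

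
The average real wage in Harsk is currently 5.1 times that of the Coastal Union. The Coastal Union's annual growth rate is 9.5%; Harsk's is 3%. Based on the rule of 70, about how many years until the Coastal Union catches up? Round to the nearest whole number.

the Coastal Union gains on Harsk at 9.5% − 3% = 6.5 points a year.
At that relative rate the gap halves every 70/6.5 ≈ 10.77 years.
A 5.1 times gap takes log₂(5.1) ≈ 2.35 halvings to close: 2.35 × 10.77 ≈ 25 years.

around 25 years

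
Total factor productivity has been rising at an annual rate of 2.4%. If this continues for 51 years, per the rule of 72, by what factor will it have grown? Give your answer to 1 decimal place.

about 3.2 times

Doubles every ≈ 30.00 years (72/2.4).
51 years is 1.70 doublings; 2^1.70 ≈ 3.2×.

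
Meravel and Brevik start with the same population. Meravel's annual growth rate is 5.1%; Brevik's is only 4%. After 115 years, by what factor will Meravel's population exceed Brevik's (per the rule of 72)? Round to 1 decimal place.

≈ 3.4 times

Rate gap = 5.1% − 4% = 1.1 points.
The ratio doubles every 72/1.1 ≈ 65.45 years.
115/65.45 ≈ 1.76 doublings → ratio ≈ 2^1.76 ≈ 3.4.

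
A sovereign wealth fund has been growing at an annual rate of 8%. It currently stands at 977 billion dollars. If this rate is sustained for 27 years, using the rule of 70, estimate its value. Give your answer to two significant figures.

about 8300 billion dollars

Doubling time ≈ 70/8 = 8.75 years.
27 years is 27/8.75 ≈ 3.09 doublings, a factor of 2^3.09 ≈ 8.51.
977 × 8.51 ≈ 8300 billion dollars.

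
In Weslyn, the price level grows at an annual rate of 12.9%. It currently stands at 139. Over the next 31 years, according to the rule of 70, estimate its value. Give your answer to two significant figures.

It doubles every 70/12.9 ≈ 5.43 years, so 31 years is 5.71 doublings.
2^5.71 ≈ 52.35; 139 × 52.35 ≈ 7300.

7300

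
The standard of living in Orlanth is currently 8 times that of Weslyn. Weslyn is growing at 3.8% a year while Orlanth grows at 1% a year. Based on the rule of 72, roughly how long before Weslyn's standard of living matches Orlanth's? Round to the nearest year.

≈ 77 years

Weslyn gains on Orlanth at 3.8% − 1% = 2.8 points a year.
At that relative rate the gap halves every 72/2.8 ≈ 25.71 years.
An 8 times gap closes after 3 halvings: 3 × 25.71 ≈ 77 years.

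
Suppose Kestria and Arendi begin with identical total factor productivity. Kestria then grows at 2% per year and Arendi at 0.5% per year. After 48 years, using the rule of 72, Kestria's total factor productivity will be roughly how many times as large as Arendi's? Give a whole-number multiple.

2 times

Only the 1.5-point difference matters.
72/1.5 ≈ 48.00 years per doubling of the ratio; 48 years gives 1.00 doublings, so ≈ 2×.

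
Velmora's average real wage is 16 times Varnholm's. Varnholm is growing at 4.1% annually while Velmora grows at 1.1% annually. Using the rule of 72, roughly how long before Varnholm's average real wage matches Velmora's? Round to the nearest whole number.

roughly 96 years

Varnholm gains on Velmora at 4.1% − 1.1% = 3 points a year.
At that relative rate the gap halves every 72/3 ≈ 24.00 years.
A 16 times gap closes after 4 halvings: 4 × 24.00 ≈ 96 years.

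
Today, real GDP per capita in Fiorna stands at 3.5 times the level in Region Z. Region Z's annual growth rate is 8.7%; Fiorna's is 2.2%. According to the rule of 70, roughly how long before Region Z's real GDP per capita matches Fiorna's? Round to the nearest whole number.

Region Z gains on Fiorna at 8.7% − 2.2% = 6.5 points a year.
At that relative rate the gap halves every 70/6.5 ≈ 10.77 years.
A 3.5 times gap takes log₂(3.5) ≈ 1.81 halvings to close: 1.81 × 10.77 ≈ 19 years.

approximately 19 years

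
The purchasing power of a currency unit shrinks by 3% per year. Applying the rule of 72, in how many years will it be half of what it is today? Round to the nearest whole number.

roughly 24 years

Halving time ≈ 72 / 3 = 24.00 → 24 years.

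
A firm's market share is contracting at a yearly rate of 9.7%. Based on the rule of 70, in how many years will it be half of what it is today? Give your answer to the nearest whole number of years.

The rule works in reverse for decay: 70/9.7 ≈ 7.22 years to halve.

≈ 7 years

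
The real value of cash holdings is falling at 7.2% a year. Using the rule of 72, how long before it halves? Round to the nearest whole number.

Falling at 7.2%, it halves about every 72/7.2 = 10.00 years.

approximately 10 years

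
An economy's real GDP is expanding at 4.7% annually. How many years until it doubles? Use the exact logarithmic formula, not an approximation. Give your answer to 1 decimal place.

t = ln(2) / ln(1 + 0.047) = 0.6931 / 0.045929 ≈ 15.09.

15.1 years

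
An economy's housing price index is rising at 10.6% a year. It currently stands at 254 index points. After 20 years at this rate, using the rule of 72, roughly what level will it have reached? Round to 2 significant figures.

It doubles every 72/10.6 ≈ 6.79 years, so 20 years is 2.95 doublings.
2^2.95 ≈ 7.73; 254 × 7.73 ≈ 2000 index points.

roughly 2000 index points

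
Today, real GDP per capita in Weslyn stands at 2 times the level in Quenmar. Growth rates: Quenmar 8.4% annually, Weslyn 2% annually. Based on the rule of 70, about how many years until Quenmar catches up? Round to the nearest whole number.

What matters is the difference: 6.4 pp.
Rule of 70 on the gap: the ratio halves every 70/6.4 ≈ 10.94 years.
A 2 times gap closes after 1 halving: 1 × 10.94 ≈ 11 years.

≈ 11 years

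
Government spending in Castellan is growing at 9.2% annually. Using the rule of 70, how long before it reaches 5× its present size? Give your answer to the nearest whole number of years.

approximately 18 years

One doubling takes 70/9.2 = 7.61 years.
Reaching 5× takes log₂(5) ≈ 2.32 doublings.
2.32 × 7.61 ≈ 18 years.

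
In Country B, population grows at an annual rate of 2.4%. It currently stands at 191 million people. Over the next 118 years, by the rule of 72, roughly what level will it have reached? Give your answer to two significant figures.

Doubling time ≈ 72/2.4 = 30.00 years.
118 years is 118/30.00 ≈ 3.93 doublings, a factor of 2^3.93 ≈ 15.24.
191 × 15.24 ≈ 2900 million people.

roughly 2900 million people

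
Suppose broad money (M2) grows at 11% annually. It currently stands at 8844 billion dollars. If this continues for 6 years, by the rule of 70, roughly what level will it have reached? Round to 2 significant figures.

≈ 17000 billion dollars

Doubling time ≈ 70/11 = 6.36 years.
6 years is 6/6.36 ≈ 0.94 doublings, a factor of 2^0.94 ≈ 1.92.
8844 × 1.92 ≈ 17000 billion dollars.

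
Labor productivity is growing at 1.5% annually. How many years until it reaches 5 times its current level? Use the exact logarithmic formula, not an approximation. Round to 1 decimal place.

t = ln(5) / ln(1 + 0.015) = 1.6094 / 0.014889 ≈ 108.09.

108.1 years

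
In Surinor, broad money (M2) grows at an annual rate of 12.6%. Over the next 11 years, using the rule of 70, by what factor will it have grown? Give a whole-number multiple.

70/12.6 ≈ 5.56 years per doubling.
11 years fits 2 doublings: 2^2 = 4.

around 4 times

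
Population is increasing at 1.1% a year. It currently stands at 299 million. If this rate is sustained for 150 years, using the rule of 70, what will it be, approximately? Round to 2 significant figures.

around 1500 million

Doubling time ≈ 70/1.1 = 63.64 years.
150 years is 150/63.64 ≈ 2.36 doublings, a factor of 2^2.36 ≈ 5.13.
299 × 5.13 ≈ 1500 million.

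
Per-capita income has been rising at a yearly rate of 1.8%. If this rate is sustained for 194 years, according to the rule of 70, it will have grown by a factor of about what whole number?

At 1.8% one doubling takes ≈ 38.89 years; 194 years is 5 of them, so ×32.

roughly 32 times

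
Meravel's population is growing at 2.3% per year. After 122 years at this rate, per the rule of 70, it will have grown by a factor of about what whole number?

16 times

At 2.3% one doubling takes ≈ 30.43 years; 122 years is 4 of them, so ×16.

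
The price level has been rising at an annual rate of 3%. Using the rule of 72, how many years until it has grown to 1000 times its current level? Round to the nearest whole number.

At 3% it doubles every 72/3 ≈ 24.00 years.
1000× is log₂ 1000 ≈ 9.97 doublings, so ≈ 9.97 × 24.00 = 239 years.

239 years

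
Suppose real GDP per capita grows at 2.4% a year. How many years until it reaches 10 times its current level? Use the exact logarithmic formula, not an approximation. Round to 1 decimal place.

t = ln(10) / ln(1 + 0.024) = 2.3026 / 0.023717 ≈ 97.09.

97.1 years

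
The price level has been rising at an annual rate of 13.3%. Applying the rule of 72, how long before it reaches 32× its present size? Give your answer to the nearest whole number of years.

Doubling time ≈ 72/13.3 = 5.41 years.
32× is 5 doublings, so 5 × 5.41 ≈ 27 years.

approximately 27 years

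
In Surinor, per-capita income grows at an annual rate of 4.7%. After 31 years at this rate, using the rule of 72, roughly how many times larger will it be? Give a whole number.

72/4.7 ≈ 15.32 years per doubling.
31 years fits 2 doublings: 2^2 = 4.

roughly 4 times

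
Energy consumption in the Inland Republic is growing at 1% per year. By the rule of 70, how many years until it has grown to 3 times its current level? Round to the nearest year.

111 years

Doubling time ≈ 70/1 = 70.00 years.
Reaching 3× takes log₂(3) ≈ 1.58 doublings.
1.58 × 70.00 ≈ 111 years.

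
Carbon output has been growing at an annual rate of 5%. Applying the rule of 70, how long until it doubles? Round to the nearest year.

70/5 ≈ 14.00, so it doubles roughly every 14 years.

≈ 14 years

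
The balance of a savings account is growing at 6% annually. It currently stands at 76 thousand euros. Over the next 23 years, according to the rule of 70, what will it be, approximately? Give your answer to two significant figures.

approximately 300 thousand euros

Doubling time ≈ 70/6 = 11.67 years.
23 years is 23/11.67 ≈ 1.97 doublings, a factor of 2^1.97 ≈ 3.92.
76 × 3.92 ≈ 300 thousand euros.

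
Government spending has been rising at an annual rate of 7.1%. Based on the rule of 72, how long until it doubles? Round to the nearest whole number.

72/7.1 ≈ 10.14, so it doubles roughly every 10 years.

around 10 years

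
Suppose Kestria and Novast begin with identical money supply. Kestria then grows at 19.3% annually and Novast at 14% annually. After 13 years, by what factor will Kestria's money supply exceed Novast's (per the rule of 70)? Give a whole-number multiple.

Rate gap = 19.3% − 14% = 5.3 points.
The ratio doubles every 70/5.3 ≈ 13.21 years.
13/13.21 ≈ 0.98 doublings → ratio ≈ 2^0.98 ≈ 2.

≈ 2 times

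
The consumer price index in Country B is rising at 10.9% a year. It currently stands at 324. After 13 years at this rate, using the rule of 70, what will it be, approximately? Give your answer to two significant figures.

Doubling time ≈ 70/10.9 = 6.42 years.
13 years is 13/6.42 ≈ 2.02 doublings, a factor of 2^2.02 ≈ 4.06.
324 × 4.06 ≈ 1300.

1300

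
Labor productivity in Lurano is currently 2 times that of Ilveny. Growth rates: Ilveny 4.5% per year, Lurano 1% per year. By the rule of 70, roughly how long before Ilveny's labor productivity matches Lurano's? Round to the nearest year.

Ilveny gains on Lurano at 4.5% − 1% = 3.5 points a year.
At that relative rate the gap halves every 70/3.5 ≈ 20.00 years.
A 2 times gap closes after 1 halving: 1 × 20.00 ≈ 20 years.

around 20 years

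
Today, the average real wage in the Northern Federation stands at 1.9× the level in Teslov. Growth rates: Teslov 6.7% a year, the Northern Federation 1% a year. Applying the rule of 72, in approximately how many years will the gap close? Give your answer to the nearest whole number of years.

The growth-rate gap is 6.7% − 1% = 5.7 percentage points.
So the ratio between them halves every 72/5.7 ≈ 12.63 years.
A 1.9× gap takes log₂(1.9) ≈ 0.93 halvings to close: 0.93 × 12.63 ≈ 12 years.

≈ 12 years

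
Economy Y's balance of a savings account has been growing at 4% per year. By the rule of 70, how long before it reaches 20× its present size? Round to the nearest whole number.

One doubling takes 70/4 = 17.50 years.
20× is log₂ 20 ≈ 4.32 doublings, so ≈ 4.32 × 17.50 = 76 years.

around 76 years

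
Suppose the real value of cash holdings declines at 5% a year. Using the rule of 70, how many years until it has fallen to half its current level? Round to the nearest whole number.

around 14 years

Halving time ≈ 70 / 5 = 14.00 → 14 years.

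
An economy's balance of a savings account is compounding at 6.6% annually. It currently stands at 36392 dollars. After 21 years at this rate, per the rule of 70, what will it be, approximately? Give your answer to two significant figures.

Doubling time ≈ 70/6.6 = 10.61 years.
21 years is 21/10.61 ≈ 1.98 doublings, a factor of 2^1.98 ≈ 3.94.
36392 × 3.94 ≈ 140000 dollars.

approximately 140000 dollars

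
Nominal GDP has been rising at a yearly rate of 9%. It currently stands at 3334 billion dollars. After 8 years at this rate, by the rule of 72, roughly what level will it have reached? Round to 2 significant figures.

Doubling time ≈ 72/9 = 8.00 years.
8 years is 8/8.00 ≈ 1.00 doublings, a factor of 2^1.00 ≈ 2.00.
3334 × 2.00 ≈ 6700 billion dollars.

around 6700 billion dollars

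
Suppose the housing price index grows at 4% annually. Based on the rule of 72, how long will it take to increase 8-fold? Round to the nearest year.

At 4% it doubles every 72/4 ≈ 18.00 years.
Getting to 8× needs 3 doublings: 3 × 18.00 ≈ 54 years.

approximately 54 years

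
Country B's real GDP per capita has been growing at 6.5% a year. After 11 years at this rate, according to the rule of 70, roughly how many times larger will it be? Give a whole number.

about 2 times

Doubling time ≈ 70/6.5 = 10.77 years.
11/10.77 ≈ 1 doubling, so about 2^1 = 2×.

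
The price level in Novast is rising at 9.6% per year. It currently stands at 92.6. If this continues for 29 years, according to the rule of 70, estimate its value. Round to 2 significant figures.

1500

It doubles every 70/9.6 ≈ 7.29 years, so 29 years is 3.98 doublings.
2^3.98 ≈ 15.78; 92.6 × 15.78 ≈ 1500.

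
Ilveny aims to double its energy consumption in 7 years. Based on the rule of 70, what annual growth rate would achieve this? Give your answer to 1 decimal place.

about 10.0% a year

70 / 7 ≈ 10.00, so about 10.0% a year.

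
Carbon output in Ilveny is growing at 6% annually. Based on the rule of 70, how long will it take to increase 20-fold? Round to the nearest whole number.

One doubling takes 70/6 = 11.67 years.
20× is log₂ 20 ≈ 4.32 doublings, so ≈ 4.32 × 11.67 = 50 years.

about 50 years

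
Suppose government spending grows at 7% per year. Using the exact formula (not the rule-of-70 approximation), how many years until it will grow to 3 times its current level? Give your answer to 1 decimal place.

t = ln(3) / ln(1 + 0.07) = 1.0986 / 0.067659 ≈ 16.24.

16.2 years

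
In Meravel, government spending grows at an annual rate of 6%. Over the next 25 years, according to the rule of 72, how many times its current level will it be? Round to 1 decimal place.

around 4.2 times

Doubles every ≈ 12.00 years (72/6).
25 years is 2.08 doublings; 2^2.08 ≈ 4.2×.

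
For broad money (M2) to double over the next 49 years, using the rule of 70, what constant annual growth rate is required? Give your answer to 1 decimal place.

70 / 49 ≈ 1.43, so about 1.4% a year.

1.4%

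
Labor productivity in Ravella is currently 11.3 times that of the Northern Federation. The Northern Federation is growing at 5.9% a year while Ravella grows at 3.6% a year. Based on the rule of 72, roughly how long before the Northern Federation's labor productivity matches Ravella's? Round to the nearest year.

What matters is the difference: 2.3 pp.
Rule of 72 on the gap: the ratio halves every 72/2.3 ≈ 31.30 years.
An 11.3 times gap takes log₂(11.3) ≈ 3.50 halvings to close: 3.50 × 31.30 ≈ 110 years.

≈ 110 years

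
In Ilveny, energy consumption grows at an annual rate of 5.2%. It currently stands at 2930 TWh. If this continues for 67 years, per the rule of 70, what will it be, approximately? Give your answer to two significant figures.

It doubles every 70/5.2 ≈ 13.46 years, so 67 years is 4.98 doublings.
2^4.98 ≈ 31.56; 2930 × 31.56 ≈ 92000 TWh.

roughly 92000 TWh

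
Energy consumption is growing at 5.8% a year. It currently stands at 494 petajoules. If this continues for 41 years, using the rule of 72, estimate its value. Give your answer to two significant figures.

4900 petajoules

It doubles every 72/5.8 ≈ 12.41 years, so 41 years is 3.30 doublings.
2^3.30 ≈ 9.85; 494 × 9.85 ≈ 4900 petajoules.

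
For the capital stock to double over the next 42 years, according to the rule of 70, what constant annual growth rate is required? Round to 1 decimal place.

around 1.7% a year

70 / 42 ≈ 1.67, so about 1.7% a year.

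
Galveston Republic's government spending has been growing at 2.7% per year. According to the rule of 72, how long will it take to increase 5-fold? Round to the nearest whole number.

62 years

At 2.7% it doubles every 72/2.7 ≈ 26.67 years.
5× is log₂ 5 ≈ 2.32 doublings, so ≈ 2.32 × 26.67 = 62 years.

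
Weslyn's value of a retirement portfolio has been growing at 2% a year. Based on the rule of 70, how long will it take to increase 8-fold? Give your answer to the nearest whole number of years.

≈ 105 years

At 2% it doubles every 70/2 ≈ 35.00 years.
8× is 3 doublings, so 3 × 35.00 ≈ 105 years.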